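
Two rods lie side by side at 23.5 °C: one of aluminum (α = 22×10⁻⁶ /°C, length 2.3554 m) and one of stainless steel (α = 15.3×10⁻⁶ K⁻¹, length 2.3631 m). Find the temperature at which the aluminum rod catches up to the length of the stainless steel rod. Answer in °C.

T = 515.1 °C

Equal length when α₁L₁ΔT − α₂L₂ΔT = L₂ − L₁ = 7.70×10⁻³ m
α₁L₁ = 5.18188×10⁻⁵, α₂L₂ = 3.615543×10⁻⁵ → Δ(αL) = 1.566337×10⁻⁵ m/K
ΔT = 7.70×10⁻³ / 1.566337×10⁻⁵ = 491.593 K, so T = 23.5 + 491.593 = 515.093 °C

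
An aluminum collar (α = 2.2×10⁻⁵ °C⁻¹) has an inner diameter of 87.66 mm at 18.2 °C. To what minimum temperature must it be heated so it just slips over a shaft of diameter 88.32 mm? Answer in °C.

T = 360 °C

Required Δd = 88.32 − 87.66 = 0.66 mm
Δd = αd₀ΔT ⇒ ΔT = Δd/(αd₀) = 0.66 / (2.2×10⁻⁵ × 87.66) = 342.23 K
T_min = 18.2 + 342.23 = 360.43 °C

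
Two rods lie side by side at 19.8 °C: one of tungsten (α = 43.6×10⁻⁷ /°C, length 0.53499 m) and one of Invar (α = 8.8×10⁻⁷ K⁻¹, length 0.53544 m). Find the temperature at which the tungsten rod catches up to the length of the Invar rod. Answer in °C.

T = 261.6 °C

Equal length when α₁L₁ΔT − α₂L₂ΔT = L₂ − L₁ = 4.50×10⁻⁴ m
α₁L₁ = 2.3325564×10⁻⁶, α₂L₂ = 4.711872×10⁻⁷ → Δ(αL) = 1.8613692×10⁻⁶ m/K
ΔT = 4.50×10⁻⁴ / 1.8613692×10⁻⁶ = 241.758 K, so T = 19.8 + 241.758 = 261.558 °C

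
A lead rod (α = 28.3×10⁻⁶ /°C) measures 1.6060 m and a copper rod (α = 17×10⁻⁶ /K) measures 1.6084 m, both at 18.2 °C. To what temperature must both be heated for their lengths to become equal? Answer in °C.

T = 150.7 °C

L₁(1 + α₁ΔT) = L₂(1 + α₂ΔT) ⇒ ΔT = (L₂ − L₁)/(α₁L₁ − α₂L₂)
L₂ − L₁ = 1.6084 − 1.6060 = 2.40×10⁻³ m
α₁L₁ − α₂L₂ = 28.3×10⁻⁶×1.6060 − 17×10⁻⁶×1.6084 = 1.8107×10⁻⁵ m/K
ΔT = 2.40×10⁻³ / 1.8107×10⁻⁵ = 132.545 K
T = 18.2 + 132.545 = 150.745 °C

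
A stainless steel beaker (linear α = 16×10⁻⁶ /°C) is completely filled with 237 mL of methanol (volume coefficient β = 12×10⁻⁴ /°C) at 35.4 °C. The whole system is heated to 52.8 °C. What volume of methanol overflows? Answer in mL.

4.75 mL

The beaker also expands: β_container ≈ 3α = 4.8×10⁻⁵ /K
Net overflow = V₀(β_liq − 3α_cont)ΔT
β − 3α = 1.20×10⁻³ − 4.8×10⁻⁵ = 1.152×10⁻³ /K; ΔT = 17.4 K
ΔV = 237 × 1.152×10⁻³ × 17.4 = 4.75 mL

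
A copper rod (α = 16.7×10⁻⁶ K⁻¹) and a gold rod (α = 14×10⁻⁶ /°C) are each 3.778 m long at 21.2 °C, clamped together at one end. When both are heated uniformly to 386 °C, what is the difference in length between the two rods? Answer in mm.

ΔT = 364.8 K
copper: ΔL = 16.7×10⁻⁶ × 3.778 m × 364.8 = 2.3016×10⁻² m = 23.016 mm
gold: ΔL = 14×10⁻⁶ × 3.778 m × 364.8 = 1.9295×10⁻² m = 19.295 mm
difference = 23.016 − 19.295 = 3.721 mm

3.72 mm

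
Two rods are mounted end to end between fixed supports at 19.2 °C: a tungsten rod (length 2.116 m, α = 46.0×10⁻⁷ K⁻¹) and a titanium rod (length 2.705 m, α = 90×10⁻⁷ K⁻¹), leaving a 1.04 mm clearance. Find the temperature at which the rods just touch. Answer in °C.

T = 49.7 °C

α₁L₁ = 9.7336×10⁻⁶ m/K, α₂L₂ = 2.4345×10⁻⁵ m/K → total 3.40786×10⁻⁵ m/K
ΔT = g/(α₁L₁+α₂L₂) = 1.04×10⁻³ / 3.40786×10⁻⁵ = 30.518 K
T = 19.2 + 30.518 = 49.718 °C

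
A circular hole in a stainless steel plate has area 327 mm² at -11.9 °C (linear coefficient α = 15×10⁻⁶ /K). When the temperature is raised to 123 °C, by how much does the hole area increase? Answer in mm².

ΔA = 1.32 mm²

Area coefficient ≈ 2α; |ΔT| = 134.9 K
ΔA = 2αA₀ΔT = 2(15×10⁻⁶)(327)(134.9) = 1.32 mm²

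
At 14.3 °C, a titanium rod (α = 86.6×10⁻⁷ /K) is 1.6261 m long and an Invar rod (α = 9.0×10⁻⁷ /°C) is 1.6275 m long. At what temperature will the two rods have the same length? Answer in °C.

T = 125.3 °C

Equal length when α₁L₁ΔT − α₂L₂ΔT = L₂ − L₁ = 1.40×10⁻³ m
α₁L₁ = 1.4082026×10⁻⁵, α₂L₂ = 1.46475×10⁻⁶ → Δ(αL) = 1.2617276×10⁻⁵ m/K
ΔT = 1.40×10⁻³ / 1.2617276×10⁻⁵ = 110.959 K, so T = 14.3 + 110.959 = 125.259 °C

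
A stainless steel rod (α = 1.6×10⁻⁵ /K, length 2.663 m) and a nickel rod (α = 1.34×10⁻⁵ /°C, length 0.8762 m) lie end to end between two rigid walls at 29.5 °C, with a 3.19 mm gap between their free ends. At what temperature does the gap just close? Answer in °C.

T = 88.2 °C

Gap closes when ΔL₁ + ΔL₂ = 3.19 mm = 3.19×10⁻³ m
(α₁L₁ + α₂L₂)ΔT = g
α₁L₁ + α₂L₂ = 1.6×10⁻⁵×2.663 + 1.34×10⁻⁵×0.8762 = 5.434908×10⁻⁵ m/K
ΔT = 3.19×10⁻³ / 5.434908×10⁻⁵ = 58.695 K
T = 29.5 + 58.695 = 88.195 °C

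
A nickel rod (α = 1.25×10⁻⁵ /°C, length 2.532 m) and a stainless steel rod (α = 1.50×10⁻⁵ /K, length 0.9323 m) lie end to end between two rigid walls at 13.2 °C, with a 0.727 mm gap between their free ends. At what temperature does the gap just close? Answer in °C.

T = 29.1 °C

Gap closes when ΔL₁ + ΔL₂ = 0.727 mm = 7.27×10⁻⁴ m
(α₁L₁ + α₂L₂)ΔT = g
α₁L₁ + α₂L₂ = 1.25×10⁻⁵×2.532 + 1.50×10⁻⁵×0.9323 = 4.56345×10⁻⁵ m/K
ΔT = 7.27×10⁻⁴ / 4.56345×10⁻⁵ = 15.931 K
T = 13.2 + 15.931 = 29.131 °C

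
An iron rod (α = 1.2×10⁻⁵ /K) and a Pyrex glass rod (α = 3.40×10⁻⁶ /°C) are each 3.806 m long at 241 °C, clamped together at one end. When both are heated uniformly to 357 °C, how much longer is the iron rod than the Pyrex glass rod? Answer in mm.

3.80 mm

ΔT = 116 K
iron: ΔL = 1.2×10⁻⁵ × 3.806 m × 116 = 5.2980×10⁻³ m = 5.2980 mm
Pyrex glass: ΔL = 3.40×10⁻⁶ × 3.806 m × 116 = 1.5011×10⁻³ m = 1.5011 mm
difference = 5.2980 − 1.5011 = 3.7969 mm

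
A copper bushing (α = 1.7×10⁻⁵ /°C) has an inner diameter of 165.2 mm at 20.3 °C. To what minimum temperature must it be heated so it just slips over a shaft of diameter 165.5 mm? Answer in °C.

Required Δd = 165.5 − 165.2 = 0.3 mm
Δd = αd₀ΔT ⇒ ΔT = Δd/(αd₀) = 0.3 / (1.7×10⁻⁵ × 165.2) = 106.82 K
T_min = 20.3 + 106.82 = 127.12 °C

T = 127 °C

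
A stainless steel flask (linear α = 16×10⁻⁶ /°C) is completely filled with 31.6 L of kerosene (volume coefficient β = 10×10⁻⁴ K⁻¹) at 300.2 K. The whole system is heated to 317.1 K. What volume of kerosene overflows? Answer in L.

The flask also expands: β_container ≈ 3α = 4.8×10⁻⁵ /K
Net overflow = V₀(β_liq − 3α_cont)ΔT
β − 3α = 1.00×10⁻³ − 4.8×10⁻⁵ = 9.52×10⁻⁴ /K; ΔT = 16.9 K
ΔV = 31.6 × 9.52×10⁻⁴ × 16.9 = 0.508 L

0.508 L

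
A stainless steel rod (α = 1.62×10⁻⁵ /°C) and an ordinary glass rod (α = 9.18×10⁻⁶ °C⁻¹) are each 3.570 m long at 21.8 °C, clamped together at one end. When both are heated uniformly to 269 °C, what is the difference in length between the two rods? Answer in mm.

6.20 mm

ΔT = 247.2 K
stainless steel: ΔL = 1.62×10⁻⁵ × 3.570 m × 247.2 = 1.4297×10⁻² m = 14.297 mm
ordinary glass: ΔL = 9.18×10⁻⁶ × 3.570 m × 247.2 = 8.1014×10⁻³ m = 8.1014 mm
difference = 14.297 − 8.1014 = 6.1956 mm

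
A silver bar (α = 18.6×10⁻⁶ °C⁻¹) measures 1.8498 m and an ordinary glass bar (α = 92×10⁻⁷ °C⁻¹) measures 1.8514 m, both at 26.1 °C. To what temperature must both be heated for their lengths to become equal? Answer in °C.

Equal length when α₁L₁ΔT − α₂L₂ΔT = L₂ − L₁ = 1.60×10⁻³ m
α₁L₁ = 3.440628×10⁻⁵, α₂L₂ = 1.703288×10⁻⁵ → Δ(αL) = 1.73734×10⁻⁵ m/K
ΔT = 1.60×10⁻³ / 1.73734×10⁻⁵ = 92.095 K, so T = 26.1 + 92.095 = 118.195 °C

T = 118.2 °C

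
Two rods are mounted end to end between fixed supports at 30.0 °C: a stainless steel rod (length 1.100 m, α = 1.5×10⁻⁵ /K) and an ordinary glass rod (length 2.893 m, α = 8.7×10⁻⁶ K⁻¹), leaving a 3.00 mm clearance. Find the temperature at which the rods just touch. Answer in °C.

T = 102 °C

α₁L₁ = 1.650×10⁻⁵ m/K, α₂L₂ = 2.51691×10⁻⁵ m/K → total 4.16691×10⁻⁵ m/K
ΔT = g/(α₁L₁+α₂L₂) = 3.00×10⁻³ / 4.16691×10⁻⁵ = 72.00 K
T = 30.0 + 72.00 = 102.00 °C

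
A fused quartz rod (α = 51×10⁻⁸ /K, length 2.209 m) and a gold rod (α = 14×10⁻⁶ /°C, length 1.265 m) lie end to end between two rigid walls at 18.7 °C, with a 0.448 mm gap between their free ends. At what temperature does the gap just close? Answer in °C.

α₁L₁ = 1.12659×10⁻⁶ m/K, α₂L₂ = 1.771×10⁻⁵ m/K → total 1.883659×10⁻⁵ m/K
ΔT = g/(α₁L₁+α₂L₂) = 4.48×10⁻⁴ / 1.883659×10⁻⁵ = 23.783 K
T = 18.7 + 23.783 = 42.483 °C

T = 42.5 °C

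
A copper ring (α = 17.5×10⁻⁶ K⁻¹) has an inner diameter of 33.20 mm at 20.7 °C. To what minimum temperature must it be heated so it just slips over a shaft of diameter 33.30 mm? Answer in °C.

Required Δd = 33.30 − 33.20 = 0.10 mm
Δd = αd₀ΔT ⇒ ΔT = Δd/(αd₀) = 0.10 / (17.5×10⁻⁶ × 33.20) = 172.12 K
T_min = 20.7 + 172.12 = 192.82 °C

T = 193 °C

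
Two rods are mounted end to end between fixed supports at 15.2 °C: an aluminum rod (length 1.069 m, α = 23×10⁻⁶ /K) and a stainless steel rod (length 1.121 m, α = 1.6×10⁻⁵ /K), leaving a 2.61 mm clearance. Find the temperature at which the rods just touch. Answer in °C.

T = 76.6 °C

Gap closes when ΔL₁ + ΔL₂ = 2.61 mm = 2.61×10⁻³ m
(α₁L₁ + α₂L₂)ΔT = g
α₁L₁ + α₂L₂ = 23×10⁻⁶×1.069 + 1.6×10⁻⁵×1.121 = 4.2523×10⁻⁵ m/K
ΔT = 2.61×10⁻³ / 4.2523×10⁻⁵ = 61.379 K
T = 15.2 + 61.379 = 76.579 °C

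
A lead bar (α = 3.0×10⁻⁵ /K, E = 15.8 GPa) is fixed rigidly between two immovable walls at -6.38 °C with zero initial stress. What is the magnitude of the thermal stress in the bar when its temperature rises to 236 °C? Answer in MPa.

σ = 115 MPa

Fully constrained: the free strain ε = αΔT is blocked, so σ = Eε = EαΔT.
|ΔT| = 242.38 K
σ = 15.8×10⁹ × 3.0×10⁻⁵ × 242.38 = 1.15×10⁸ Pa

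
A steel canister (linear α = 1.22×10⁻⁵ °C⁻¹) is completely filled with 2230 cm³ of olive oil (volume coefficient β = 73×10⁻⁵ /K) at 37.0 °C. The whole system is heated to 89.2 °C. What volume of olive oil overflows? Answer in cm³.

80.7 cm³

The canister also expands: β_container ≈ 3α = 3.66×10⁻⁵ /K
Net overflow = V₀(β_liq − 3α_cont)ΔT
β − 3α = 7.30×10⁻⁴ − 3.66×10⁻⁵ = 6.934×10⁻⁴ /K; ΔT = 52.2 K
ΔV = 2230 × 6.934×10⁻⁴ × 52.2 = 80.7 cm³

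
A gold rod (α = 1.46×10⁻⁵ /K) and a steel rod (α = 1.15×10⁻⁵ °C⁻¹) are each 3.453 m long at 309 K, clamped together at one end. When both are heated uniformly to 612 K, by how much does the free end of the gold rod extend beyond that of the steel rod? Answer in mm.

3.24 mm

ΔT = 303 K
gold: ΔL = 1.46×10⁻⁵ × 3.453 m × 303 = 1.5275×10⁻² m = 15.275 mm
steel: ΔL = 1.15×10⁻⁵ × 3.453 m × 303 = 1.2032×10⁻² m = 12.032 mm
difference = 15.275 − 12.032 = 3.243 mm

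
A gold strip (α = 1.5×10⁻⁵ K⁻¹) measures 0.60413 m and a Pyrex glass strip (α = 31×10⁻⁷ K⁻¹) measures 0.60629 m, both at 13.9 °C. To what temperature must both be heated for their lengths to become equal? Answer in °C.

L₁(1 + α₁ΔT) = L₂(1 + α₂ΔT) ⇒ ΔT = (L₂ − L₁)/(α₁L₁ − α₂L₂)
L₂ − L₁ = 0.60629 − 0.60413 = 2.16×10⁻³ m
α₁L₁ − α₂L₂ = 1.5×10⁻⁵×0.60413 − 31×10⁻⁷×0.60629 = 7.182451×10⁻⁶ m/K
ΔT = 2.16×10⁻³ / 7.182451×10⁻⁶ = 300.733 K
T = 13.9 + 300.733 = 314.633 °C

T = 314.6 °C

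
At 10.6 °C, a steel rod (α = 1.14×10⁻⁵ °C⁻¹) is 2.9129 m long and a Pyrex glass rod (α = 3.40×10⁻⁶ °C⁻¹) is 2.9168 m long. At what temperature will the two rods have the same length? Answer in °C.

Equal length when α₁L₁ΔT − α₂L₂ΔT = L₂ − L₁ = 3.90×10⁻³ m
α₁L₁ = 3.320706×10⁻⁵, α₂L₂ = 9.91712×10⁻⁶ → Δ(αL) = 2.328994×10⁻⁵ m/K
ΔT = 3.90×10⁻³ / 2.328994×10⁻⁵ = 167.454 K, so T = 10.6 + 167.454 = 178.054 °C

T = 178.1 °C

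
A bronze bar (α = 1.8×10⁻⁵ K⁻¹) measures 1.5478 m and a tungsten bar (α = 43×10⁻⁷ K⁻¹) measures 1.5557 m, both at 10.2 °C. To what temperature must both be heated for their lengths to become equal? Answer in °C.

T = 383.4 °C

L₁(1 + α₁ΔT) = L₂(1 + α₂ΔT) ⇒ ΔT = (L₂ − L₁)/(α₁L₁ − α₂L₂)
L₂ − L₁ = 1.5557 − 1.5478 = 7.90×10⁻³ m
α₁L₁ − α₂L₂ = 1.8×10⁻⁵×1.5478 − 43×10⁻⁷×1.5557 = 2.117089×10⁻⁵ m/K
ΔT = 7.90×10⁻³ / 2.117089×10⁻⁵ = 373.154 K
T = 10.2 + 373.154 = 383.354 °C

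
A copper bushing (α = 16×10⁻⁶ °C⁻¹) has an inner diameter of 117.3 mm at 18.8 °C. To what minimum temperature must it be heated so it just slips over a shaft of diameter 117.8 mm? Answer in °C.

T = 285 °C

Required Δd = 117.8 − 117.3 = 0.5 mm
Δd = αd₀ΔT ⇒ ΔT = Δd/(αd₀) = 0.5 / (16×10⁻⁶ × 117.3) = 266.41 K
T_min = 18.8 + 266.41 = 285.21 °C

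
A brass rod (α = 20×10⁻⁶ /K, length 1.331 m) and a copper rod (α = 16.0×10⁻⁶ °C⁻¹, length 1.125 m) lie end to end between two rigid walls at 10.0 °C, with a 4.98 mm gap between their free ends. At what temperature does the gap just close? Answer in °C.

T = 122 °C

α₁L₁ = 2.662×10⁻⁵ m/K, α₂L₂ = 1.800×10⁻⁵ m/K → total 4.462×10⁻⁵ m/K
ΔT = g/(α₁L₁+α₂L₂) = 4.98×10⁻³ / 4.462×10⁻⁵ = 111.61 K
T = 10.0 + 111.61 = 121.61 °C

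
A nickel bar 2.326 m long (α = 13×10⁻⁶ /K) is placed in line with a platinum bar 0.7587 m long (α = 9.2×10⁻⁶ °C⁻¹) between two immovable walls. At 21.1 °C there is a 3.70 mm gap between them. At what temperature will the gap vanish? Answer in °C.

T = 121 °C

Gap closes when ΔL₁ + ΔL₂ = 3.70 mm = 3.70×10⁻³ m
(α₁L₁ + α₂L₂)ΔT = g
α₁L₁ + α₂L₂ = 13×10⁻⁶×2.326 + 9.2×10⁻⁶×0.7587 = 3.721804×10⁻⁵ m/K
ΔT = 3.70×10⁻³ / 3.721804×10⁻⁵ = 99.41 K
T = 21.1 + 99.41 = 120.51 °C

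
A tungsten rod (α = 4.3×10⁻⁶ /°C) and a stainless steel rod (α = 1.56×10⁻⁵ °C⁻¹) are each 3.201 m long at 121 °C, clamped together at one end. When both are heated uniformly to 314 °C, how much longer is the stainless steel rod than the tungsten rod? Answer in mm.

6.98 mm

ΔT = 193 K
tungsten: ΔL = 4.3×10⁻⁶ × 3.201 m × 193 = 2.6565×10⁻³ m = 2.6565 mm
stainless steel: ΔL = 1.56×10⁻⁵ × 3.201 m × 193 = 9.6376×10⁻³ m = 9.6376 mm
difference = 9.6376 − 2.6565 = 6.9811 mm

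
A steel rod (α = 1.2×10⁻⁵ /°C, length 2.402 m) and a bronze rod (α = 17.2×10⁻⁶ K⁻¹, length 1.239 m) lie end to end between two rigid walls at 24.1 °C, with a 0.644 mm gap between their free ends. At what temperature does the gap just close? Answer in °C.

T = 36.9 °C

Gap closes when ΔL₁ + ΔL₂ = 0.644 mm = 6.44×10⁻⁴ m
(α₁L₁ + α₂L₂)ΔT = g
α₁L₁ + α₂L₂ = 1.2×10⁻⁵×2.402 + 17.2×10⁻⁶×1.239 = 5.01348×10⁻⁵ m/K
ΔT = 6.44×10⁻⁴ / 5.01348×10⁻⁵ = 12.845 K
T = 24.1 + 12.845 = 36.945 °C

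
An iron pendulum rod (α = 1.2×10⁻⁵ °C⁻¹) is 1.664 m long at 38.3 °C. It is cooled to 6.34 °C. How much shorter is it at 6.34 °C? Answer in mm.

ΔL = 0.638 mm

|ΔT| = |6.34 − 38.3| = 31.96 K
ΔL = αL₀ΔT = (1.2×10⁻⁵)(1.664)(31.96) = 6.38×10⁻⁴ m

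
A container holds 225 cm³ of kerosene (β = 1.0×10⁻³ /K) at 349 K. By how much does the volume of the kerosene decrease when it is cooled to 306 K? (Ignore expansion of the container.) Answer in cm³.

ΔV = 9.68 cm³

|ΔT| = |306 − 349| = 43 K
ΔV = βV₀ΔT = (1.0×10⁻³)(225)(43) = 9.68 cm³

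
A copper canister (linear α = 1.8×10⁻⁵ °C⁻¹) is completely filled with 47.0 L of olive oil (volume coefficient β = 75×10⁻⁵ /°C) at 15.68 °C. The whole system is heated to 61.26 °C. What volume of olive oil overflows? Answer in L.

1.49 L

The canister also expands: β_container ≈ 3α = 5.4×10⁻⁵ /K
Net overflow = V₀(β_liq − 3α_cont)ΔT
β − 3α = 7.50×10⁻⁴ − 5.4×10⁻⁵ = 6.96×10⁻⁴ /K; ΔT = 45.58 K
ΔV = 47.0 × 6.96×10⁻⁴ × 45.58 = 1.49 L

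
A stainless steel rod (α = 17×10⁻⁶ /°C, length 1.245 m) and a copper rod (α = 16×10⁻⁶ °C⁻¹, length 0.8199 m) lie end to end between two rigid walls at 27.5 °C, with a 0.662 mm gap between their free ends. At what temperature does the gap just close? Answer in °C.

Gap closes when ΔL₁ + ΔL₂ = 0.662 mm = 6.62×10⁻⁴ m
(α₁L₁ + α₂L₂)ΔT = g
α₁L₁ + α₂L₂ = 17×10⁻⁶×1.245 + 16×10⁻⁶×0.8199 = 3.42834×10⁻⁵ m/K
ΔT = 6.62×10⁻⁴ / 3.42834×10⁻⁵ = 19.310 K
T = 27.5 + 19.310 = 46.810 °C

T = 46.8 °C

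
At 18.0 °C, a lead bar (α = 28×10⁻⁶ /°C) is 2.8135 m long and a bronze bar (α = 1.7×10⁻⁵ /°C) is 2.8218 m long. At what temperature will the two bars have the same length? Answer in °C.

L₁(1 + α₁ΔT) = L₂(1 + α₂ΔT) ⇒ ΔT = (L₂ − L₁)/(α₁L₁ − α₂L₂)
L₂ − L₁ = 2.8218 − 2.8135 = 8.30×10⁻³ m
α₁L₁ − α₂L₂ = 28×10⁻⁶×2.8135 − 1.7×10⁻⁵×2.8218 = 3.08074×10⁻⁵ m/K
ΔT = 8.30×10⁻³ / 3.08074×10⁻⁵ = 269.416 K
T = 18.0 + 269.416 = 287.416 °C

T = 287.4 °C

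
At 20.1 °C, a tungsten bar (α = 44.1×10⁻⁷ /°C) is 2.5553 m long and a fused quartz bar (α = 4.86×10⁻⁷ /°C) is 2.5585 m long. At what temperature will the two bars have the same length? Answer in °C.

L₁(1 + α₁ΔT) = L₂(1 + α₂ΔT) ⇒ ΔT = (L₂ − L₁)/(α₁L₁ − α₂L₂)
L₂ − L₁ = 2.5585 − 2.5553 = 3.20×10⁻³ m
α₁L₁ − α₂L₂ = 44.1×10⁻⁷×2.5553 − 4.86×10⁻⁷×2.5585 = 1.0025442×10⁻⁵ m/K
ΔT = 3.20×10⁻³ / 1.0025442×10⁻⁵ = 319.188 K
T = 20.1 + 319.188 = 339.288 °C

T = 339.3 °C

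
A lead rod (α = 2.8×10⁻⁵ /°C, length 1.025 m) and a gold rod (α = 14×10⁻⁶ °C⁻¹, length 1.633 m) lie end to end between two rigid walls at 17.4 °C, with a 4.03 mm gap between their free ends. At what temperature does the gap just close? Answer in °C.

Gap closes when ΔL₁ + ΔL₂ = 4.03 mm = 4.03×10⁻³ m
(α₁L₁ + α₂L₂)ΔT = g
α₁L₁ + α₂L₂ = 2.8×10⁻⁵×1.025 + 14×10⁻⁶×1.633 = 5.1562×10⁻⁵ m/K
ΔT = 4.03×10⁻³ / 5.1562×10⁻⁵ = 78.158 K
T = 17.4 + 78.158 = 95.558 °C

T = 95.6 °C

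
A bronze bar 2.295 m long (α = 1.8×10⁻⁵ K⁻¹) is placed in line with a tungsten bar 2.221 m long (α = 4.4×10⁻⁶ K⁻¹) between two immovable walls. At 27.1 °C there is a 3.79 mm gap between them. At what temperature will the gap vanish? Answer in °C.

Gap closes when ΔL₁ + ΔL₂ = 3.79 mm = 3.79×10⁻³ m
(α₁L₁ + α₂L₂)ΔT = g
α₁L₁ + α₂L₂ = 1.8×10⁻⁵×2.295 + 4.4×10⁻⁶×2.221 = 5.10824×10⁻⁵ m/K
ΔT = 3.79×10⁻³ / 5.10824×10⁻⁵ = 74.19 K
T = 27.1 + 74.19 = 101.29 °C

T = 101 °C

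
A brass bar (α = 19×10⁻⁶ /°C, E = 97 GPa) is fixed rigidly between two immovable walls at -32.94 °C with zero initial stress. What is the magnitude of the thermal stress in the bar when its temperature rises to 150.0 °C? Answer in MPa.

σ = 337 MPa

Fully constrained: the free strain ε = αΔT is blocked, so σ = Eε = EαΔT.
|ΔT| = 182.94 K
σ = 97.0×10⁹ × 19×10⁻⁶ × 182.94 = 3.37×10⁸ Pa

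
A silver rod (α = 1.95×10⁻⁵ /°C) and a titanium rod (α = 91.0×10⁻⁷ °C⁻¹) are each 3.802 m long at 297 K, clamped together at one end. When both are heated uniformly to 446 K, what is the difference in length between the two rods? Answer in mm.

5.89 mm

ΔT = 149 K
silver: ΔL = 1.95×10⁻⁵ × 3.802 m × 149 = 1.1047×10⁻² m = 11.047 mm
titanium: ΔL = 91.0×10⁻⁷ × 3.802 m × 149 = 5.1551×10⁻³ m = 5.1551 mm
difference = 11.047 − 5.1551 = 5.8919 mm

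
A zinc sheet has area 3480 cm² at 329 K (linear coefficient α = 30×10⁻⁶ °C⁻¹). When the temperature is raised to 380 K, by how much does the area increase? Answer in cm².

ΔA = 10.6 cm²

Area coefficient ≈ 2α; |ΔT| = 51 K
ΔA = 2αA₀ΔT = 2(30×10⁻⁶)(3480)(51) = 10.6 cm²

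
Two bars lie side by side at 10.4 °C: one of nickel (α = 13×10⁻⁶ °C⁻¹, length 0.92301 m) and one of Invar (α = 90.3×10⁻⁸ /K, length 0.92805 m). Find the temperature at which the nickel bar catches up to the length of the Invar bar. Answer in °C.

T = 462.0 °C

L₁(1 + α₁ΔT) = L₂(1 + α₂ΔT) ⇒ ΔT = (L₂ − L₁)/(α₁L₁ − α₂L₂)
L₂ − L₁ = 0.92805 − 0.92301 = 5.04×10⁻³ m
α₁L₁ − α₂L₂ = 13×10⁻⁶×0.92301 − 90.3×10⁻⁸×0.92805 = 1.116110085×10⁻⁵ m/K
ΔT = 5.04×10⁻³ / 1.116110085×10⁻⁵ = 451.568 K
T = 10.4 + 451.568 = 461.968 °C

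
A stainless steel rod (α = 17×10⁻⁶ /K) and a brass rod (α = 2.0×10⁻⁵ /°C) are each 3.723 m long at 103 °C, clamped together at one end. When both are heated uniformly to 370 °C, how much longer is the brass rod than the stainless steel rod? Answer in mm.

ΔT = 267 K
stainless steel: ΔL = 17×10⁻⁶ × 3.723 m × 267 = 1.6899×10⁻² m = 16.899 mm
brass: ΔL = 2.0×10⁻⁵ × 3.723 m × 267 = 1.9881×10⁻² m = 19.881 mm
difference = 19.881 − 16.899 = 2.982 mm

2.98 mm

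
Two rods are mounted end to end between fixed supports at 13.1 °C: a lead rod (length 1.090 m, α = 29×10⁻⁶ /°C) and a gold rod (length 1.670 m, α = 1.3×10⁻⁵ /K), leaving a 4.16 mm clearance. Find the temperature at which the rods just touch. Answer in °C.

T = 91.1 °C

Gap closes when ΔL₁ + ΔL₂ = 4.16 mm = 4.16×10⁻³ m
(α₁L₁ + α₂L₂)ΔT = g
α₁L₁ + α₂L₂ = 29×10⁻⁶×1.090 + 1.3×10⁻⁵×1.670 = 5.332×10⁻⁵ m/K
ΔT = 4.16×10⁻³ / 5.332×10⁻⁵ = 78.020 K
T = 13.1 + 78.020 = 91.120 °C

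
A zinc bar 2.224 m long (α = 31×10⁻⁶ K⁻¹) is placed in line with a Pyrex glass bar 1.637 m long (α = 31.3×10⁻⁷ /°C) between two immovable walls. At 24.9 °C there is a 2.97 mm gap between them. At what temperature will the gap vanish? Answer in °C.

T = 65.0 °C

α₁L₁ = 6.8944×10⁻⁵ m/K, α₂L₂ = 5.12381×10⁻⁶ m/K → total 7.406781×10⁻⁵ m/K
ΔT = g/(α₁L₁+α₂L₂) = 2.97×10⁻³ / 7.406781×10⁻⁵ = 40.098 K
T = 24.9 + 40.098 = 64.998 °C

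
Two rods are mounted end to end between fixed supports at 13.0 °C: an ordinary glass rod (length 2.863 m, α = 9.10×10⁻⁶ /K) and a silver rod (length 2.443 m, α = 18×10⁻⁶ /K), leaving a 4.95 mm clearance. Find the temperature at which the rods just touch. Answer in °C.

α₁L₁ = 2.60533×10⁻⁵ m/K, α₂L₂ = 4.3974×10⁻⁵ m/K → total 7.00273×10⁻⁵ m/K
ΔT = g/(α₁L₁+α₂L₂) = 4.95×10⁻³ / 7.00273×10⁻⁵ = 70.687 K
T = 13.0 + 70.687 = 83.687 °C

T = 83.7 °C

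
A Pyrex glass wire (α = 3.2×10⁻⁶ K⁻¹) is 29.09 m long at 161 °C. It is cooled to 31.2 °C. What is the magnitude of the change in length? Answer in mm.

|ΔT| = |31.2 − 161| = 129.8 K
ΔL = αL₀ΔT = (3.2×10⁻⁶)(29.09)(129.8) = 1.21×10⁻² m

ΔL = 12.1 mm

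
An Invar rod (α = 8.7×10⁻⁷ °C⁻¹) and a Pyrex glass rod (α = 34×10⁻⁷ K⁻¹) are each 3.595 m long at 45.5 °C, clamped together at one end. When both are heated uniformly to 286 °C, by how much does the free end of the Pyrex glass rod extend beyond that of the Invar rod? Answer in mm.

2.19 mm

ΔT = 240.5 K
Invar: ΔL = 8.7×10⁻⁷ × 3.595 m × 240.5 = 7.5220×10⁻⁴ m = 0.75220 mm
Pyrex glass: ΔL = 34×10⁻⁷ × 3.595 m × 240.5 = 2.9396×10⁻³ m = 2.9396 mm
difference = 2.9396 − 0.75220 = 2.1874 mm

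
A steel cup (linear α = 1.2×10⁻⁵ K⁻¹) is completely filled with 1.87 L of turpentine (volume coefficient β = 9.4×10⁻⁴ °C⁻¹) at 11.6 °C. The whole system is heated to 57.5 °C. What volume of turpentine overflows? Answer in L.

0.0776 L

The cup also expands: β_container ≈ 3α = 3.6×10⁻⁵ /K
Net overflow = V₀(β_liq − 3α_cont)ΔT
β − 3α = 9.40×10⁻⁴ − 3.6×10⁻⁵ = 9.04×10⁻⁴ /K; ΔT = 45.9 K
ΔV = 1.87 × 9.04×10⁻⁴ × 45.9 = 0.0776 L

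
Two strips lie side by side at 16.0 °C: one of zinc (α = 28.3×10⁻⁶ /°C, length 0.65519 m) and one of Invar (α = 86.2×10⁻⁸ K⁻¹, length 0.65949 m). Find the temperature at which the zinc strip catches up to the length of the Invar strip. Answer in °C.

T = 255.2 °C

Equal length when α₁L₁ΔT − α₂L₂ΔT = L₂ − L₁ = 4.30×10⁻³ m
α₁L₁ = 1.8541877×10⁻⁵, α₂L₂ = 5.6848038×10⁻⁷ → Δ(αL) = 1.797339662×10⁻⁵ m/K
ΔT = 4.30×10⁻³ / 1.797339662×10⁻⁵ = 239.242 K, so T = 16.0 + 239.242 = 255.242 °C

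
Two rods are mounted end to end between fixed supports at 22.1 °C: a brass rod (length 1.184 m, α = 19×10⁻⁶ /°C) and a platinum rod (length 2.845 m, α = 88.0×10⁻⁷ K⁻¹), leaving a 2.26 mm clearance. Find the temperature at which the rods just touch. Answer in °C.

T = 69.6 °C

Gap closes when ΔL₁ + ΔL₂ = 2.26 mm = 2.26×10⁻³ m
(α₁L₁ + α₂L₂)ΔT = g
α₁L₁ + α₂L₂ = 19×10⁻⁶×1.184 + 88.0×10⁻⁷×2.845 = 4.7532×10⁻⁵ m/K
ΔT = 2.26×10⁻³ / 4.7532×10⁻⁵ = 47.547 K
T = 22.1 + 47.547 = 69.647 °C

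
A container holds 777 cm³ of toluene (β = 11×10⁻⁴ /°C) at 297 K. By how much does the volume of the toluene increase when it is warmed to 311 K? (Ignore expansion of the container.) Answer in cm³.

ΔV = 12.0 cm³

|ΔT| = |311 − 297| = 14 K
ΔV = βV₀ΔT = (11×10⁻⁴)(777)(14) = 12.0 cm³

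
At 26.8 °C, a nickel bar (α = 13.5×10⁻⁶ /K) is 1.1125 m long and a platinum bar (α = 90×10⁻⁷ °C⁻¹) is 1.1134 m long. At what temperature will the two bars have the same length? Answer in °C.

T = 206.9 °C

L₁(1 + α₁ΔT) = L₂(1 + α₂ΔT) ⇒ ΔT = (L₂ − L₁)/(α₁L₁ − α₂L₂)
L₂ − L₁ = 1.1134 − 1.1125 = 9.00×10⁻⁴ m
α₁L₁ − α₂L₂ = 13.5×10⁻⁶×1.1125 − 90×10⁻⁷×1.1134 = 4.99815×10⁻⁶ m/K
ΔT = 9.00×10⁻⁴ / 4.99815×10⁻⁶ = 180.067 K
T = 26.8 + 180.067 = 206.867 °C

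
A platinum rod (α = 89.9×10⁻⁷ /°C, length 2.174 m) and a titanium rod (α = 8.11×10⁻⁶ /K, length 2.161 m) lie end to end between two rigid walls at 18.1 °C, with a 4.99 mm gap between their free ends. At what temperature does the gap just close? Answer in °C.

α₁L₁ = 1.954426×10⁻⁵ m/K, α₂L₂ = 1.752571×10⁻⁵ m/K → total 3.706997×10⁻⁵ m/K
ΔT = g/(α₁L₁+α₂L₂) = 4.99×10⁻³ / 3.706997×10⁻⁵ = 134.61 K
T = 18.1 + 134.61 = 152.71 °C

T = 153 °C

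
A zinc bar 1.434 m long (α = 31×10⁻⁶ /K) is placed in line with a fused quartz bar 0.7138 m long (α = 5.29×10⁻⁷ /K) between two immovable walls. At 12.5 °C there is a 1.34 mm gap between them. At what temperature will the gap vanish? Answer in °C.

T = 42.4 °C

α₁L₁ = 4.4454×10⁻⁵ m/K, α₂L₂ = 3.776002×10⁻⁷ m/K → total 4.48316002×10⁻⁵ m/K
ΔT = g/(α₁L₁+α₂L₂) = 1.34×10⁻³ / 4.48316002×10⁻⁵ = 29.890 K
T = 12.5 + 29.890 = 42.390 °C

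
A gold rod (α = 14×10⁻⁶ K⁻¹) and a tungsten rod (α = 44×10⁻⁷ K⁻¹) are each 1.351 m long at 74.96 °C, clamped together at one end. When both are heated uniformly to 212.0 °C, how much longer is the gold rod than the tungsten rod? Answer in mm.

1.78 mm

ΔT = 137.04 K
gold: ΔL = 14×10⁻⁶ × 1.351 m × 137.04 = 2.5920×10⁻³ m = 2.5920 mm
tungsten: ΔL = 44×10⁻⁷ × 1.351 m × 137.04 = 8.1462×10⁻⁴ m = 0.81462 mm
difference = 2.5920 − 0.81462 = 1.77738 mm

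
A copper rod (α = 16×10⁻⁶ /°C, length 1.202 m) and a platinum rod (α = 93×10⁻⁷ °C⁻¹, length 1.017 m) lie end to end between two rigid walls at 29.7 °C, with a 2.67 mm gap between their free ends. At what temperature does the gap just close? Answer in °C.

T = 123 °C

α₁L₁ = 1.9232×10⁻⁵ m/K, α₂L₂ = 9.4581×10⁻⁶ m/K → total 2.86901×10⁻⁵ m/K
ΔT = g/(α₁L₁+α₂L₂) = 2.67×10⁻³ / 2.86901×10⁻⁵ = 93.06 K
T = 29.7 + 93.06 = 122.76 °C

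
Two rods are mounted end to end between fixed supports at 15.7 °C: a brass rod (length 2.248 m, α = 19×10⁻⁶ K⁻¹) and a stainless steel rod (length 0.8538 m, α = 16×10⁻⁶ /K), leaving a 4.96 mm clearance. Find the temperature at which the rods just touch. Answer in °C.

T = 104 °C

α₁L₁ = 4.2712×10⁻⁵ m/K, α₂L₂ = 1.36608×10⁻⁵ m/K → total 5.63728×10⁻⁵ m/K
ΔT = g/(α₁L₁+α₂L₂) = 4.96×10⁻³ / 5.63728×10⁻⁵ = 87.99 K
T = 15.7 + 87.99 = 103.69 °C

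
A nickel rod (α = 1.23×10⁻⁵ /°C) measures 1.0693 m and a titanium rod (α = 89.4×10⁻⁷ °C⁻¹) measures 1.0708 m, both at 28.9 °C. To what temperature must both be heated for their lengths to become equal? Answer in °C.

T = 448.0 °C

L₁(1 + α₁ΔT) = L₂(1 + α₂ΔT) ⇒ ΔT = (L₂ − L₁)/(α₁L₁ − α₂L₂)
L₂ − L₁ = 1.0708 − 1.0693 = 1.50×10⁻³ m
α₁L₁ − α₂L₂ = 1.23×10⁻⁵×1.0693 − 89.4×10⁻⁷×1.0708 = 3.579438×10⁻⁶ m/K
ΔT = 1.50×10⁻³ / 3.579438×10⁻⁶ = 419.060 K
T = 28.9 + 419.060 = 447.960 °C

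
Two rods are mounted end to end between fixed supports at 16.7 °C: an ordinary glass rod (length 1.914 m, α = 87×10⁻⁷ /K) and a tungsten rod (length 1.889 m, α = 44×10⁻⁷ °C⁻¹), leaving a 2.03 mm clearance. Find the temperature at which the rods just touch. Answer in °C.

Gap closes when ΔL₁ + ΔL₂ = 2.03 mm = 2.03×10⁻³ m
(α₁L₁ + α₂L₂)ΔT = g
α₁L₁ + α₂L₂ = 87×10⁻⁷×1.914 + 44×10⁻⁷×1.889 = 2.49634×10⁻⁵ m/K
ΔT = 2.03×10⁻³ / 2.49634×10⁻⁵ = 81.319 K
T = 16.7 + 81.319 = 98.019 °C

T = 98.0 °C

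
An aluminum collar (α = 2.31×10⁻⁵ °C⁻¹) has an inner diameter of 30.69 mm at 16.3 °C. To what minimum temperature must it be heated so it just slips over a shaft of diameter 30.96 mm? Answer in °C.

Required Δd = 30.96 − 30.69 = 0.27 mm
Δd = αd₀ΔT ⇒ ΔT = Δd/(αd₀) = 0.27 / (2.31×10⁻⁵ × 30.69) = 380.85 K
T_min = 16.3 + 380.85 = 397.15 °C

T = 397 °C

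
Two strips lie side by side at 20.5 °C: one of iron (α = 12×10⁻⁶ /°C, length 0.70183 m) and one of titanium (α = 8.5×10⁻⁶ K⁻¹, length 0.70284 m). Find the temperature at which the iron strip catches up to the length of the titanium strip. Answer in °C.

T = 433.1 °C

L₁(1 + α₁ΔT) = L₂(1 + α₂ΔT) ⇒ ΔT = (L₂ − L₁)/(α₁L₁ − α₂L₂)
L₂ − L₁ = 0.70284 − 0.70183 = 1.01×10⁻³ m
α₁L₁ − α₂L₂ = 12×10⁻⁶×0.70183 − 8.5×10⁻⁶×0.70284 = 2.44782×10⁻⁶ m/K
ΔT = 1.01×10⁻³ / 2.44782×10⁻⁶ = 412.612 K
T = 20.5 + 412.612 = 433.112 °C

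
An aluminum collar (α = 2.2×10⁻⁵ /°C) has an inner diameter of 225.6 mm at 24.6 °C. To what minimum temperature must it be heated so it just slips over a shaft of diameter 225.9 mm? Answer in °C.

T = 85.0 °C

Required Δd = 225.9 − 225.6 = 0.3 mm
Δd = αd₀ΔT ⇒ ΔT = Δd/(αd₀) = 0.3 / (2.2×10⁻⁵ × 225.6) = 60.445 K
T_min = 24.6 + 60.445 = 85.045 °C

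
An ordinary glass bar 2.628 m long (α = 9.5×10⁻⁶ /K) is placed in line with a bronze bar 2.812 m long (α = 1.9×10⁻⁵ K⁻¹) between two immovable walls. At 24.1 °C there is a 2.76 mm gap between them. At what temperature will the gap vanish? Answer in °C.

T = 59.3 °C

Gap closes when ΔL₁ + ΔL₂ = 2.76 mm = 2.76×10⁻³ m
(α₁L₁ + α₂L₂)ΔT = g
α₁L₁ + α₂L₂ = 9.5×10⁻⁶×2.628 + 1.9×10⁻⁵×2.812 = 7.8394×10⁻⁵ m/K
ΔT = 2.76×10⁻³ / 7.8394×10⁻⁵ = 35.207 K
T = 24.1 + 35.207 = 59.307 °C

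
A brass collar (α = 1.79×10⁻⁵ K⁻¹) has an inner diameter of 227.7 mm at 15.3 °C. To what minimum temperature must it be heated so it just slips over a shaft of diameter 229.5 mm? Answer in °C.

T = 457 °C

Required Δd = 229.5 − 227.7 = 1.8 mm
Δd = αd₀ΔT ⇒ ΔT = Δd/(αd₀) = 1.8 / (1.79×10⁻⁵ × 227.7) = 441.63 K
T_min = 15.3 + 441.63 = 456.93 °C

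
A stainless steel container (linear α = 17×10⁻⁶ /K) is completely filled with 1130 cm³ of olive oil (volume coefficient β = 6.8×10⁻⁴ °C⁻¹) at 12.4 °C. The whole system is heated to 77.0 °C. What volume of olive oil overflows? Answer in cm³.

45.9 cm³

The container also expands: β_container ≈ 3α = 5.1×10⁻⁵ /K
Net overflow = V₀(β_liq − 3α_cont)ΔT
β − 3α = 6.80×10⁻⁴ − 5.1×10⁻⁵ = 6.29×10⁻⁴ /K; ΔT = 64.6 K
ΔV = 1130 × 6.29×10⁻⁴ × 64.6 = 45.9 cm³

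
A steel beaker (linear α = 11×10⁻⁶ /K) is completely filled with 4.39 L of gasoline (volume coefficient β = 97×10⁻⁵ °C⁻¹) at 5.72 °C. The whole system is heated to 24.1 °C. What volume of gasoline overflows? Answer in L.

The beaker also expands: β_container ≈ 3α = 3.3×10⁻⁵ /K
Net overflow = V₀(β_liq − 3α_cont)ΔT
β − 3α = 9.70×10⁻⁴ − 3.3×10⁻⁵ = 9.37×10⁻⁴ /K; ΔT = 18.38 K
ΔV = 4.39 × 9.37×10⁻⁴ × 18.38 = 0.0756 L

0.0756 L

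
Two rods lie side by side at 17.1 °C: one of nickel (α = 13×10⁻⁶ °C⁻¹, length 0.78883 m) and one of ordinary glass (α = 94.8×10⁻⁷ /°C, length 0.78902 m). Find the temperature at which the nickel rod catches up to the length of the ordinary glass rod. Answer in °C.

T = 85.57 °C

L₁(1 + α₁ΔT) = L₂(1 + α₂ΔT) ⇒ ΔT = (L₂ − L₁)/(α₁L₁ − α₂L₂)
L₂ − L₁ = 0.78902 − 0.78883 = 1.90×10⁻⁴ m
α₁L₁ − α₂L₂ = 13×10⁻⁶×0.78883 − 94.8×10⁻⁷×0.78902 = 2.7748804×10⁻⁶ m/K
ΔT = 1.90×10⁻⁴ / 2.7748804×10⁻⁶ = 68.4714 K
T = 17.1 + 68.4714 = 85.5714 °C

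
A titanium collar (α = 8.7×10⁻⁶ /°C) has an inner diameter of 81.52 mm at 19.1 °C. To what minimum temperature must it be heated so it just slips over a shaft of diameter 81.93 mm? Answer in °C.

T = 597 °C

Required Δd = 81.93 − 81.52 = 0.41 mm
Δd = αd₀ΔT ⇒ ΔT = Δd/(αd₀) = 0.41 / (8.7×10⁻⁶ × 81.52) = 578.10 K
T_min = 19.1 + 578.10 = 597.20 °C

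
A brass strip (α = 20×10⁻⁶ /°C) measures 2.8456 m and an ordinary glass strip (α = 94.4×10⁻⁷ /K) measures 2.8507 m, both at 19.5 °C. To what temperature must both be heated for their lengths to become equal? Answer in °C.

L₁(1 + α₁ΔT) = L₂(1 + α₂ΔT) ⇒ ΔT = (L₂ − L₁)/(α₁L₁ − α₂L₂)
L₂ − L₁ = 2.8507 − 2.8456 = 5.10×10⁻³ m
α₁L₁ − α₂L₂ = 20×10⁻⁶×2.8456 − 94.4×10⁻⁷×2.8507 = 3.0001392×10⁻⁵ m/K
ΔT = 5.10×10⁻³ / 3.0001392×10⁻⁵ = 169.992 K
T = 19.5 + 169.992 = 189.492 °C

T = 189.5 °C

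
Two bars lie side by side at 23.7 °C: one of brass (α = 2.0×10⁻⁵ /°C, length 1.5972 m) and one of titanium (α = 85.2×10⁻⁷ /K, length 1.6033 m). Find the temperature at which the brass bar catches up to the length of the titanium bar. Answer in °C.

L₁(1 + α₁ΔT) = L₂(1 + α₂ΔT) ⇒ ΔT = (L₂ − L₁)/(α₁L₁ − α₂L₂)
L₂ − L₁ = 1.6033 − 1.5972 = 6.10×10⁻³ m
α₁L₁ − α₂L₂ = 2.0×10⁻⁵×1.5972 − 85.2×10⁻⁷×1.6033 = 1.8283884×10⁻⁵ m/K
ΔT = 6.10×10⁻³ / 1.8283884×10⁻⁵ = 333.627 K
T = 23.7 + 333.627 = 357.327 °C

T = 357.3 °C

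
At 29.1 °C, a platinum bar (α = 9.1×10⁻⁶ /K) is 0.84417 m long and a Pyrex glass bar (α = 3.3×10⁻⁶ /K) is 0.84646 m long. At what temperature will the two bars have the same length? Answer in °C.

Equal length when α₁L₁ΔT − α₂L₂ΔT = L₂ − L₁ = 2.29×10⁻³ m
α₁L₁ = 7.681947×10⁻⁶, α₂L₂ = 2.793318×10⁻⁶ → Δ(αL) = 4.888629×10⁻⁶ m/K
ΔT = 2.29×10⁻³ / 4.888629×10⁻⁶ = 468.434 K, so T = 29.1 + 468.434 = 497.534 °C

T = 497.5 °C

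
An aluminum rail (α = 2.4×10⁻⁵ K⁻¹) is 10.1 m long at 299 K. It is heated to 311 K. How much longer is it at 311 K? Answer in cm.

ΔL = 0.291 cm

|ΔT| = |311 − 299| = 12 K
ΔL = αL₀ΔT = (2.4×10⁻⁵)(10.1)(12) = 2.91×10⁻³ m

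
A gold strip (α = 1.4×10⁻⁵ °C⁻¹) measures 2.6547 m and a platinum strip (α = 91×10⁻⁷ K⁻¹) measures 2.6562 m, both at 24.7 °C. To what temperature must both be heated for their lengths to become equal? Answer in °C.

Equal length when α₁L₁ΔT − α₂L₂ΔT = L₂ − L₁ = 1.50×10⁻³ m
α₁L₁ = 3.71658×10⁻⁵, α₂L₂ = 2.417142×10⁻⁵ → Δ(αL) = 1.299438×10⁻⁵ m/K
ΔT = 1.50×10⁻³ / 1.299438×10⁻⁵ = 115.435 K, so T = 24.7 + 115.435 = 140.135 °C

T = 140.1 °C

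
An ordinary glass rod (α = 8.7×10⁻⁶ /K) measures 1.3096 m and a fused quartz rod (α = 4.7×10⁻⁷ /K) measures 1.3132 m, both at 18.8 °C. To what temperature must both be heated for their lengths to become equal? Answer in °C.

T = 352.9 °C

L₁(1 + α₁ΔT) = L₂(1 + α₂ΔT) ⇒ ΔT = (L₂ − L₁)/(α₁L₁ − α₂L₂)
L₂ − L₁ = 1.3132 − 1.3096 = 3.60×10⁻³ m
α₁L₁ − α₂L₂ = 8.7×10⁻⁶×1.3096 − 4.7×10⁻⁷×1.3132 = 1.0776316×10⁻⁵ m/K
ΔT = 3.60×10⁻³ / 1.0776316×10⁻⁵ = 334.066 K
T = 18.8 + 334.066 = 352.866 °C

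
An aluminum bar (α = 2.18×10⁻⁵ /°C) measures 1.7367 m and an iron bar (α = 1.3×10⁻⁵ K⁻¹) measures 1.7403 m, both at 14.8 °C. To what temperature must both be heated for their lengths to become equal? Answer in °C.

L₁(1 + α₁ΔT) = L₂(1 + α₂ΔT) ⇒ ΔT = (L₂ − L₁)/(α₁L₁ − α₂L₂)
L₂ − L₁ = 1.7403 − 1.7367 = 3.60×10⁻³ m
α₁L₁ − α₂L₂ = 2.18×10⁻⁵×1.7367 − 1.3×10⁻⁵×1.7403 = 1.523616×10⁻⁵ m/K
ΔT = 3.60×10⁻³ / 1.523616×10⁻⁵ = 236.280 K
T = 14.8 + 236.280 = 251.080 °C

T = 251.1 °C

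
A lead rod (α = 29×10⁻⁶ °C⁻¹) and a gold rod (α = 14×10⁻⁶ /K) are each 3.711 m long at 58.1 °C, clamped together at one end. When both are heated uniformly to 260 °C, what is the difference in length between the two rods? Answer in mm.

11.2 mm

ΔT = 201.9 K
lead: ΔL = 29×10⁻⁶ × 3.711 m × 201.9 = 2.1728×10⁻² m = 21.728 mm
gold: ΔL = 14×10⁻⁶ × 3.711 m × 201.9 = 1.0490×10⁻² m = 10.490 mm
difference = 21.728 − 10.490 = 11.238 mm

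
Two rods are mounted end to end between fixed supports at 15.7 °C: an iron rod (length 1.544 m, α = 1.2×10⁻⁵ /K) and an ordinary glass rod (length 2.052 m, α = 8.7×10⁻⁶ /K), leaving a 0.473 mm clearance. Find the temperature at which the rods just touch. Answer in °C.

Gap closes when ΔL₁ + ΔL₂ = 0.473 mm = 4.73×10⁻⁴ m
(α₁L₁ + α₂L₂)ΔT = g
α₁L₁ + α₂L₂ = 1.2×10⁻⁵×1.544 + 8.7×10⁻⁶×2.052 = 3.63804×10⁻⁵ m/K
ΔT = 4.73×10⁻⁴ / 3.63804×10⁻⁵ = 13.002 K
T = 15.7 + 13.002 = 28.702 °C

T = 28.7 °C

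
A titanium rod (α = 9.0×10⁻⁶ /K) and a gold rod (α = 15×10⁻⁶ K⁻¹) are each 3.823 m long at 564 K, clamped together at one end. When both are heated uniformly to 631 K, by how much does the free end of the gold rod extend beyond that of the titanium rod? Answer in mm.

ΔT = 67 K
titanium: ΔL = 9.0×10⁻⁶ × 3.823 m × 67 = 2.3053×10⁻³ m = 2.3053 mm
gold: ΔL = 15×10⁻⁶ × 3.823 m × 67 = 3.8421×10⁻³ m = 3.8421 mm
difference = 3.8421 − 2.3053 = 1.5368 mm

1.54 mm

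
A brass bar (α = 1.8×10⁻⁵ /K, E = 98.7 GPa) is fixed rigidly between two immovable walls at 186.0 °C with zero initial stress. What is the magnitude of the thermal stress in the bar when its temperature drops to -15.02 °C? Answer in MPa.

σ = 357 MPa

Fully constrained: the free strain ε = αΔT is blocked, so σ = Eε = EαΔT.
|ΔT| = 201.02 K
σ = 98.7×10⁹ × 1.8×10⁻⁵ × 201.02 = 3.57×10⁸ Pa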